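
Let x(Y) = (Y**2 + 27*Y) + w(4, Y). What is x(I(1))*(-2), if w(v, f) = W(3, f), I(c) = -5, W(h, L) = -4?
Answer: 228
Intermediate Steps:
w(v, f) = -4
x(Y) = -4 + Y**2 + 27*Y (x(Y) = (Y**2 + 27*Y) - 4 = -4 + Y**2 + 27*Y)
x(I(1))*(-2) = (-4 + (-5)**2 + 27*(-5))*(-2) = (-4 + 25 - 135)*(-2) = -114*(-2) = 228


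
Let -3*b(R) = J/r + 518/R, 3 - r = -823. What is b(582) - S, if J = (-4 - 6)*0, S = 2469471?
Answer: -2155848442/873 ≈ -2.4695e+6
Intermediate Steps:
r = 826 (r = 3 - 1*(-823) = 3 + 823 = 826)
J = 0 (J = -10*0 = 0)
b(R) = -518/(3*R) (b(R) = -(0/826 + 518/R)/3 = -(0*(1/826) + 518/R)/3 = -(0 + 518/R)/3 = -518/(3*R))
b(582) - S = -518/3/582 - 1*2469471 = -518/3*1/582 - 2469471 = -259/873 - 2469471 = -2155848442/873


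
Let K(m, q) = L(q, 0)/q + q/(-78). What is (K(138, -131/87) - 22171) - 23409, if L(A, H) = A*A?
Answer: -309315967/6786 ≈ -45582.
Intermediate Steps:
L(A, H) = A²
K(m, q) = 77*q/78 (K(m, q) = q²/q + q/(-78) = q + q*(-1/78) = q - q/78 = 77*q/78)
(K(138, -131/87) - 22171) - 23409 = (77*(-131/87)/78 - 22171) - 23409 = (77*(-131*1/87)/78 - 22171) - 23409 = ((77/78)*(-131/87) - 22171) - 23409 = (-10087/6786 - 22171) - 23409 = -150462493/6786 - 23409 = -309315967/6786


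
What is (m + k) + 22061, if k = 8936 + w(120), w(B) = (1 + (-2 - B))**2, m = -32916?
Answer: 12722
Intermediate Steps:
w(B) = (-1 - B)**2
k = 23577 (k = 8936 + (1 + 120)**2 = 8936 + 121**2 = 8936 + 14641 = 23577)
(m + k) + 22061 = (-32916 + 23577) + 22061 = -9339 + 22061 = 12722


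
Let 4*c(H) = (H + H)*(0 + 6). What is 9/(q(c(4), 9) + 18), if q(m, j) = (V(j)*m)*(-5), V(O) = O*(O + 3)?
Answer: -1/718 ≈ -0.0013928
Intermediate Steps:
V(O) = O*(3 + O)
c(H) = 3*H (c(H) = ((H + H)*(0 + 6))/4 = ((2*H)*6)/4 = (12*H)/4 = 3*H)
q(m, j) = -5*j*m*(3 + j) (q(m, j) = ((j*(3 + j))*m)*(-5) = (j*m*(3 + j))*(-5) = -5*j*m*(3 + j))
9/(q(c(4), 9) + 18) = 9/(-5*9*3*4*(3 + 9) + 18) = 9/(-5*9*12*12 + 18) = 9/(-6480 + 18) = 9/(-6462) = 9*(-1/6462) = -1/718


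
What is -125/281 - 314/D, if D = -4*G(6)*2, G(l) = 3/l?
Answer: 43867/562 ≈ 78.055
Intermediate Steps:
D = -4 (D = -12/6*2 = -4*1/2*2 = -2*2 = -4)
-125/281 - 314/D = -125/281 - 314/(-4) = -125*1/281 - 314*(-1/4) = -125/281 + 157/2 = 43867/562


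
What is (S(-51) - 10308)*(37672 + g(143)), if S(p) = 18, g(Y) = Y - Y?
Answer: -387644880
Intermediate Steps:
g(Y) = 0
(S(-51) - 10308)*(37672 + g(143)) = (18 - 10308)*(37672 + 0) = -10290*37672 = -387644880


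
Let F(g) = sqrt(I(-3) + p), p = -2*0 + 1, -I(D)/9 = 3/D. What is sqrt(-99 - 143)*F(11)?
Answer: 22*I*sqrt(5) ≈ 49.193*I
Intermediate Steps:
I(D) = -27/D
p = 1 (p = 0 + 1 = 1)
F(g) = sqrt(10) (F(g) = sqrt(-27/(-3) + 1) = sqrt(-27*(-1/3) + 1) = sqrt(9 + 1) = sqrt(10))
sqrt(-99 - 143)*F(11) = sqrt(-99 - 143)*sqrt(10) = sqrt(-242)*sqrt(10) = (11*I*sqrt(2))*sqrt(10) = 22*I*sqrt(5)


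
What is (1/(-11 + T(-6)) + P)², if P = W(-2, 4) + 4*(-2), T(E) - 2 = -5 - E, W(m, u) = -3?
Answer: 7921/64 ≈ 123.77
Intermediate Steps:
T(E) = -3 - E (T(E) = 2 + (-5 - E) = -3 - E)
P = -11 (P = -3 + 4*(-2) = -3 - 8 = -11)
(1/(-11 + T(-6)) + P)² = (1/(-11 + (-3 - 1*(-6))) - 11)² = (1/(-11 + (-3 + 6)) - 11)² = (1/(-11 + 3) - 11)² = (1/(-8) - 11)² = (-⅛ - 11)² = (-89/8)² = 7921/64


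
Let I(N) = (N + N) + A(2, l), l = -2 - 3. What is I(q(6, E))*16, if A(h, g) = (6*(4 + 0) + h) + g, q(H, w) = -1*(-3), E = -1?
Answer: 432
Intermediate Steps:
q(H, w) = 3
l = -5
A(h, g) = 24 + g + h (A(h, g) = (6*4 + h) + g = (24 + h) + g = 24 + g + h)
I(N) = 21 + 2*N (I(N) = (N + N) + (24 - 5 + 2) = 2*N + 21 = 21 + 2*N)
I(q(6, E))*16 = (21 + 2*3)*16 = (21 + 6)*16 = 27*16 = 432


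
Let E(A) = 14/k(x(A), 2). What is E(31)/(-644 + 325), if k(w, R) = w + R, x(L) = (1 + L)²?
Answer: -7/163647 ≈ -4.2775e-5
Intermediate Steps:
k(w, R) = R + w
E(A) = 14/(2 + (1 + A)²)
E(31)/(-644 + 325) = (14/(2 + (1 + 31)²))/(-644 + 325) = (14/(2 + 32²))/(-319) = -14/(319*(2 + 1024)) = -14/(319*1026) = -1/319*7/513 = -7/163647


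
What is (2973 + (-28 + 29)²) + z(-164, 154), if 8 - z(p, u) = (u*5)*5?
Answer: -868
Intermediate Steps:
z(p, u) = 8 - 25*u (z(p, u) = 8 - u*5*5 = 8 - 5*u*5 = 8 - 25*u)
(2973 + (-28 + 29)²) + z(-164, 154) = (2973 + (-28 + 29)²) + (8 - 25*154) = (2973 + 1²) + (8 - 3850) = (2973 + 1) - 3842 = 2974 - 3842 = -868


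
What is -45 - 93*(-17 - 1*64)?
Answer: 7488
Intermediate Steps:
-45 - 93*(-17 - 1*64) = -45 - 93*(-17 - 64) = -45 - 93*(-81) = -45 + 7533 = 7488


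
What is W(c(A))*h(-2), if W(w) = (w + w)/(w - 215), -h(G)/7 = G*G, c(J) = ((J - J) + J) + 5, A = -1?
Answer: 224/211 ≈ 1.0616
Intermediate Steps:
c(J) = 5 + J (c(J) = (0 + J) + 5 = J + 5 = 5 + J)
h(G) = -7*G**2 (h(G) = -7*G*G = -7*G**2)
W(w) = 2*w/(-215 + w) (W(w) = (2*w)/(-215 + w) = 2*w/(-215 + w))
W(c(A))*h(-2) = (2*(5 - 1)/(-215 + (5 - 1)))*(-7*(-2)**2) = (2*4/(-215 + 4))*(-7*4) = (2*4/(-211))*(-28) = (2*4*(-1/211))*(-28) = -8/211*(-28) = 224/211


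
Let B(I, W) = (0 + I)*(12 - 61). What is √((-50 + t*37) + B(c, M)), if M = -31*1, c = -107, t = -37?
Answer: 4*√239 ≈ 61.839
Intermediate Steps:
M = -31
B(I, W) = -49*I (B(I, W) = I*(-49) = -49*I)
√((-50 + t*37) + B(c, M)) = √((-50 - 37*37) - 49*(-107)) = √((-50 - 1369) + 5243) = √(-1419 + 5243) = √3824 = 4*√239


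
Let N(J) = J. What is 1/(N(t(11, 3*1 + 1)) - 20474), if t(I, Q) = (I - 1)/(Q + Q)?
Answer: -4/81891 ≈ -4.8845e-5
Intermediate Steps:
t(I, Q) = (-1 + I)/(2*Q) (t(I, Q) = (-1 + I)/((2*Q)) = (-1 + I)*(1/(2*Q)) = (-1 + I)/(2*Q))
1/(N(t(11, 3*1 + 1)) - 20474) = 1/((-1 + 11)/(2*(3*1 + 1)) - 20474) = 1/((½)*10/(3 + 1) - 20474) = 1/((½)*10/4 - 20474) = 1/((½)*(¼)*10 - 20474) = 1/(5/4 - 20474) = 1/(-81891/4) = -4/81891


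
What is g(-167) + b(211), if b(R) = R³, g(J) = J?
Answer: 9393764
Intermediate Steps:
g(-167) + b(211) = -167 + 211³ = -167 + 9393931 = 9393764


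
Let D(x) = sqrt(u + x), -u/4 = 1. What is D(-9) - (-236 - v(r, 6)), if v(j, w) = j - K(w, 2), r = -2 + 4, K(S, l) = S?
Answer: 232 + I*sqrt(13) ≈ 232.0 + 3.6056*I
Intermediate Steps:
u = -4 (u = -4*1 = -4)
r = 2
D(x) = sqrt(-4 + x)
v(j, w) = j - w
D(-9) - (-236 - v(r, 6)) = sqrt(-4 - 9) - (-236 - (2 - 1*6)) = sqrt(-13) - (-236 - (2 - 6)) = I*sqrt(13) - (-236 - 1*(-4)) = I*sqrt(13) - (-236 + 4) = I*sqrt(13) - 1*(-232) = I*sqrt(13) + 232 = 232 + I*sqrt(13)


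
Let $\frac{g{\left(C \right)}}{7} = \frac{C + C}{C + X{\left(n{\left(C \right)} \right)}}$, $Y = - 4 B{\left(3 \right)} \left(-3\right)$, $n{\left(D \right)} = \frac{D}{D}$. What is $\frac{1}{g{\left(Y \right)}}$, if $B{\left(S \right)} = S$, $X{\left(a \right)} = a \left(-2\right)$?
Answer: $\frac{17}{252} \approx 0.06746$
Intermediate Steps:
$n{\left(D \right)} = 1$
$X{\left(a \right)} = - 2 a$
$Y = 36$ ($Y = \left(-4\right) 3 \left(-3\right) = \left(-12\right) \left(-3\right) = 36$)
$g{\left(C \right)} = \frac{14 C}{-2 + C}$ ($g{\left(C \right)} = 7 \frac{C + C}{C - 2} = 7 \frac{2 C}{C - 2} = 7 \frac{2 C}{-2 + C} = \frac{14 C}{-2 + C}$)
$\frac{1}{g{\left(Y \right)}} = \frac{1}{14 \cdot 36 \frac{1}{-2 + 36}} = \frac{1}{14 \cdot 36 \cdot \frac{1}{34}} = \frac{1}{\frac{252}{17}} = \frac{17}{252}$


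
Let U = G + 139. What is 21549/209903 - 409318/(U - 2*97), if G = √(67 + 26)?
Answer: 2362751185069/307717798 + 204659*√93/1466 ≈ 9024.6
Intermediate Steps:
G = √93 ≈ 9.6436
U = 139 + √93 (U = √93 + 139 = 139 + √93 ≈ 148.64)
21549/209903 - 409318/(U - 2*97) = 21549/209903 - 409318/((139 + √93) - 2*97) = 21549*(1/209903) - 409318/((139 + √93) - 194) = 21549/209903 - 409318/(-55 + √93)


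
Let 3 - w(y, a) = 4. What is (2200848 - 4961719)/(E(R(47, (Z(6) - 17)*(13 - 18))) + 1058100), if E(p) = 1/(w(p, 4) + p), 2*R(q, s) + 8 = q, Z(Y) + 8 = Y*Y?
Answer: -102152227/39149702 ≈ -2.6093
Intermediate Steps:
Z(Y) = -8 + Y**2 (Z(Y) = -8 + Y*Y = -8 + Y**2)
w(y, a) = -1 (w(y, a) = 3 - 1*4 = 3 - 4 = -1)
R(q, s) = -4 + q/2
E(p) = 1/(-1 + p)
(2200848 - 4961719)/(E(R(47, (Z(6) - 17)*(13 - 18))) + 1058100) = (2200848 - 4961719)/(1/(-1 + (-4 + (1/2)*47)) + 1058100) = -2760871/(1/(-1 + (-4 + 47/2)) + 1058100) = -2760871/(1/(-1 + 39/2) + 1058100) = -2760871/(1/(37/2) + 1058100) = -2760871/(2/37 + 1058100) = -2760871/39149702/37 = -2760871*37/39149702 = -102152227/39149702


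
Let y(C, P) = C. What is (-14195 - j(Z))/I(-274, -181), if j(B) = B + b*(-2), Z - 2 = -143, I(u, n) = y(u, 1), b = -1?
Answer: 7028/137 ≈ 51.299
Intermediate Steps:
I(u, n) = u
Z = -141 (Z = 2 - 143 = -141)
j(B) = 2 + B (j(B) = B - 1*(-2) = B + 2 = 2 + B)
(-14195 - j(Z))/I(-274, -181) = (-14195 - (2 - 141))/(-274) = (-14195 - 1*(-139))*(-1/274) = (-14195 + 139)*(-1/274) = -14056*(-1/274) = 7028/137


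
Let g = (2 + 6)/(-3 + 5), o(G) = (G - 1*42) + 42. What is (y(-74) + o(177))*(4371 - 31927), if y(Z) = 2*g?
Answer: -5097860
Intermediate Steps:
o(G) = G (o(G) = (G - 42) + 42 = (-42 + G) + 42 = G)
g = 4 (g = 8/2 = 8*(1/2) = 4)
y(Z) = 8 (y(Z) = 2*4 = 8)
(y(-74) + o(177))*(4371 - 31927) = (8 + 177)*(4371 - 31927) = 185*(-27556) = -5097860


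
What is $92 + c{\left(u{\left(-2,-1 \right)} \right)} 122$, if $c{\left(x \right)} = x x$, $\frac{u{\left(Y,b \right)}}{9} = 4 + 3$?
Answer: $484310$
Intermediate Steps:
$u{\left(Y,b \right)} = 63$ ($u{\left(Y,b \right)} = 9 \left(4 + 3\right) = 9 \cdot 7 = 63$)
$c{\left(x \right)} = x^{2}$
$92 + c{\left(u{\left(-2,-1 \right)} \right)} 122 = 92 + 63^{2} \cdot 122 = 92 + 3969 \cdot 122 = 92 + 484218 = 484310$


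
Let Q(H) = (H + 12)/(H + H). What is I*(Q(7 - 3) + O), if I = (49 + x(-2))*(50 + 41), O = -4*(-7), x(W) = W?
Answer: 128310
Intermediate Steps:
O = 28
I = 4277 (I = (49 - 2)*(50 + 41) = 47*91 = 4277)
Q(H) = (12 + H)/(2*H) (Q(H) = (12 + H)/((2*H)) = (12 + H)*(1/(2*H)) = (12 + H)/(2*H))
I*(Q(7 - 3) + O) = 4277*((12 + (7 - 3))/(2*(7 - 3)) + 28) = 4277*((½)*(12 + 4)/4 + 28) = 4277*((½)*(¼)*16 + 28) = 4277*(2 + 28) = 4277*30 = 128310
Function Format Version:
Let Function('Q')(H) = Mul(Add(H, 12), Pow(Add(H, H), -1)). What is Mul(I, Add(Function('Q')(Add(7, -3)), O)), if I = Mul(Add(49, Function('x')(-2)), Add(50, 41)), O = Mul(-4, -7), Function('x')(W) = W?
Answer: 128310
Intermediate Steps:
O = 28
I = 4277 (I = Mul(Add(49, -2), Add(50, 41)) = Mul(47, 91) = 4277)
Function('Q')(H) = Mul(Rational(1, 2), Pow(H, -1), Add(12, H)) (Function('Q')(H) = Mul(Add(12, H), Pow(Mul(2, H), -1)) = Mul(Add(12, H), Mul(Rational(1, 2), Pow(H, -1))) = Mul(Rational(1, 2), Pow(H, -1), Add(12, H)))
Mul(I, Add(Function('Q')(Add(7, -3)), O)) = Mul(4277, Add(Mul(Rational(1, 2), Pow(Add(7, -3), -1), Add(12, Add(7, -3))), 28)) = Mul(4277, Add(Mul(Rational(1, 2), Pow(4, -1), Add(12, 4)), 28)) = Mul(4277, Add(Mul(Rational(1, 2), Rational(1, 4), 16), 28)) = Mul(4277, Add(2, 28)) = Mul(4277, 30) = 128310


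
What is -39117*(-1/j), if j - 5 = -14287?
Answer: -39117/14282 ≈ -2.7389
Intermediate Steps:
j = -14282 (j = 5 - 14287 = -14282)
-39117*(-1/j) = -39117/((-1*(-14282))) = -39117/14282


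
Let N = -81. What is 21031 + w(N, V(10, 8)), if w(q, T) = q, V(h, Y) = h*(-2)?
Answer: 20950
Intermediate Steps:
V(h, Y) = -2*h
21031 + w(N, V(10, 8)) = 21031 - 81 = 20950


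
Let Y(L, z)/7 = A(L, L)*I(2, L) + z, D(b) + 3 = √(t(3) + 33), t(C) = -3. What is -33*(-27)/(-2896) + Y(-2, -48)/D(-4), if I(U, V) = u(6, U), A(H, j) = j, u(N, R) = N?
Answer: -174651/2896 - 20*√30 ≈ -169.85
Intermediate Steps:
I(U, V) = 6
D(b) = -3 + √30 (D(b) = -3 + √(-3 + 33) = -3 + √30)
Y(L, z) = 7*z + 42*L (Y(L, z) = 7*(L*6 + z) = 7*(6*L + z) = 7*(z + 6*L) = 7*z + 42*L)
-33*(-27)/(-2896) + Y(-2, -48)/D(-4) = -33*(-27)/(-2896) + (7*(-48) + 42*(-2))/(-3 + √30) = 891*(-1/2896) + (-336 - 84)/(-3 + √30) = -891/2896 - 420/(-3 + √30)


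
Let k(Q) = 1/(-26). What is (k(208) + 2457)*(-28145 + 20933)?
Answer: -230354886/13 ≈ -1.7720e+7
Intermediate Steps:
k(Q) = -1/26
(k(208) + 2457)*(-28145 + 20933) = (-1/26 + 2457)*(-28145 + 20933) = (63881/26)*(-7212) = -230354886/13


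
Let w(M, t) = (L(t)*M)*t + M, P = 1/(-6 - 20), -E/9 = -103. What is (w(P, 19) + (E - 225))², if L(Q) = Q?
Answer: 80013025/169 ≈ 4.7345e+5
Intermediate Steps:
E = 927 (E = -9*(-103) = 927)
P = -1/26 (P = 1/(-26) = -1/26 ≈ -0.038462)
w(M, t) = M + M*t² (w(M, t) = (t*M)*t + M = (M*t)*t + M = M*t² + M = M + M*t²)
(w(P, 19) + (E - 225))² = (-(1 + 19²)/26 + (927 - 225))² = (-(1 + 361)/26 + 702)² = (-1/26*362 + 702)² = (-181/13 + 702)² = (8945/13)² = 80013025/169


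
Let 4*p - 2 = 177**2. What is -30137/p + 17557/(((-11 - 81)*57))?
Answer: -62222741/8647356 ≈ -7.1956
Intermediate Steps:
p = 31331/4 (p = 1/2 + (1/4)*177**2 = 1/2 + (1/4)*31329 = 1/2 + 31329/4 = 31331/4 ≈ 7832.8)
-30137/p + 17557/(((-11 - 81)*57)) = -30137/31331/4 + 17557/(((-11 - 81)*57)) = -30137*4/31331 + 17557/((-92*57)) = -120548/31331 + 17557/(-5244) = -120548/31331 + 17557*(-1/5244) = -120548/31331 - 17557/5244 = -62222741/8647356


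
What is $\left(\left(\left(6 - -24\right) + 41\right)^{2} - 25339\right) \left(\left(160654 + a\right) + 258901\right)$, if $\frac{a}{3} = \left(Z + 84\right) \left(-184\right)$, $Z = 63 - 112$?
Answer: $-8123970030$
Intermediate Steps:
$Z = -49$ ($Z = 63 - 112 = -49$)
$a = -19320$ ($a = 3 \left(-49 + 84\right) \left(-184\right) = 3 \cdot 35 \left(-184\right) = 3 \left(-6440\right) = -19320$)
$\left(\left(\left(6 - -24\right) + 41\right)^{2} - 25339\right) \left(\left(160654 + a\right) + 258901\right) = \left(\left(\left(6 - -24\right) + 41\right)^{2} - 25339\right) \left(\left(160654 - 19320\right) + 258901\right) = \left(\left(\left(6 + 24\right) + 41\right)^{2} - 25339\right) \left(141334 + 258901\right) = \left(\left(30 + 41\right)^{2} - 25339\right) 400235 = \left(71^{2} - 25339\right) 400235 = \left(5041 - 25339\right) 400235 = \left(-20298\right) 400235 = -8123970030$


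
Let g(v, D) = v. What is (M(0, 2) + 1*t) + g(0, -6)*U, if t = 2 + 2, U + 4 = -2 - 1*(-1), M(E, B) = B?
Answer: 6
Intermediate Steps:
U = -5 (U = -4 + (-2 - 1*(-1)) = -4 + (-2 + 1) = -4 - 1 = -5)
t = 4
(M(0, 2) + 1*t) + g(0, -6)*U = (2 + 1*4) + 0*(-5) = (2 + 4) + 0 = 6 + 0 = 6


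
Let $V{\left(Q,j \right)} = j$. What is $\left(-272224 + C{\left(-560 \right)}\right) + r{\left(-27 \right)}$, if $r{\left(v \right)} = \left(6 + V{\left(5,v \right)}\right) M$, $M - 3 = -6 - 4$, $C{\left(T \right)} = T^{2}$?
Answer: $41523$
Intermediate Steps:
$M = -7$ ($M = 3 - 10 = -7$)
$r{\left(v \right)} = -42 - 7 v$ ($r{\left(v \right)} = \left(6 + v\right) \left(-7\right) = -42 - 7 v$)
$\left(-272224 + C{\left(-560 \right)}\right) + r{\left(-27 \right)} = \left(-272224 + \left(-560\right)^{2}\right) - -147 = \left(-272224 + 313600\right) + \left(-42 + 189\right) = 41376 + 147 = 41523$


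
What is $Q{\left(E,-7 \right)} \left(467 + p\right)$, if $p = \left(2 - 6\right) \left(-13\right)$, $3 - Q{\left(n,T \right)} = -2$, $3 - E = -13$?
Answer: $2595$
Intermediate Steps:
$E = 16$ ($E = 3 - -13 = 3 + 13 = 16$)
$Q{\left(n,T \right)} = 5$ ($Q{\left(n,T \right)} = 3 - -2 = 3 + 2 = 5$)
$p = 52$ ($p = \left(2 - 6\right) \left(-13\right) = \left(-4\right) \left(-13\right) = 52$)
$Q{\left(E,-7 \right)} \left(467 + p\right) = 5 \left(467 + 52\right) = 5 \cdot 519 = 2595$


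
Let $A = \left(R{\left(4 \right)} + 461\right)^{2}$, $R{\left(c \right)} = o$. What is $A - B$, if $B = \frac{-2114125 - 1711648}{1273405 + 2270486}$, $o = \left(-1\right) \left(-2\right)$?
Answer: $\frac{759704195552}{3543891} \approx 2.1437 \cdot 10^{5}$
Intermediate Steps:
$o = 2$
$R{\left(c \right)} = 2$
$A = 214369$ ($A = \left(2 + 461\right)^{2} = 463^{2} = 214369$)
$B = - \frac{3825773}{3543891} \approx -1.0795$
$A - B = 214369 - - \frac{3825773}{3543891} = 214369 + \frac{3825773}{3543891} = \frac{759704195552}{3543891}$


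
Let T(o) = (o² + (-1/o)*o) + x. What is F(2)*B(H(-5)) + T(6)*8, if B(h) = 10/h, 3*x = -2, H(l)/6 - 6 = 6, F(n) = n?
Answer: 4949/18 ≈ 274.94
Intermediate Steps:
H(l) = 72 (H(l) = 36 + 6*6 = 36 + 36 = 72)
x = -⅔ (x = (⅓)*(-2) = -⅔ ≈ -0.66667)
T(o) = -5/3 + o² (T(o) = (o² + (-1/o)*o) - ⅔ = (o² - 1) - ⅔ = (-1 + o²) - ⅔ = -5/3 + o²)
F(2)*B(H(-5)) + T(6)*8 = 2*(10/72) + (-5/3 + 6²)*8 = 2*(10*(1/72)) + (-5/3 + 36)*8 = 2*(5/36) + (103/3)*8 = 5/18 + 824/3 = 4949/18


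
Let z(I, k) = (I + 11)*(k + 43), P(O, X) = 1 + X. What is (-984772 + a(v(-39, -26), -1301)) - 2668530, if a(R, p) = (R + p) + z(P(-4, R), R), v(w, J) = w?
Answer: -3654750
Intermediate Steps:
z(I, k) = (11 + I)*(43 + k)
a(R, p) = 516 + p + 55*R + R*(1 + R) (a(R, p) = (R + p) + (473 + 11*R + 43*(1 + R) + (1 + R)*R) = (R + p) + (473 + 11*R + (43 + 43*R) + R*(1 + R)) = (R + p) + (516 + 54*R + R*(1 + R)) = 516 + p + 55*R + R*(1 + R))
(-984772 + a(v(-39, -26), -1301)) - 2668530 = (-984772 + (516 - 1301 + (-39)**2 + 56*(-39))) - 2668530 = (-984772 + (516 - 1301 + 1521 - 2184)) - 2668530 = (-984772 - 1448) - 2668530 = -986220 - 2668530 = -3654750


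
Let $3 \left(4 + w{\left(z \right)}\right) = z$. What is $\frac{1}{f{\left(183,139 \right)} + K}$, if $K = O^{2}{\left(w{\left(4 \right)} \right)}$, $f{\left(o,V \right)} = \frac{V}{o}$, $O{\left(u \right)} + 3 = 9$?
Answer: $\frac{183}{6727} \approx 0.027204$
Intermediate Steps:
$w{\left(z \right)} = -4 + \frac{z}{3}$
$O{\left(u \right)} = 6$ ($O{\left(u \right)} = -3 + 9 = 6$)
$K = 36$ ($K = 6^{2} = 36$)
$\frac{1}{f{\left(183,139 \right)} + K} = \frac{1}{\frac{139}{183} + 36} = \frac{1}{\frac{6727}{183}} = \frac{183}{6727}$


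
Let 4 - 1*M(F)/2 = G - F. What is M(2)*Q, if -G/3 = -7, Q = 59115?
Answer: -1773450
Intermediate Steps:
G = 21 (G = -3*(-7) = 21)
M(F) = -34 + 2*F (M(F) = 8 - 2*(21 - F) = 8 + (-42 + 2*F) = -34 + 2*F)
M(2)*Q = (-34 + 2*2)*59115 = (-34 + 4)*59115 = -30*59115 = -1773450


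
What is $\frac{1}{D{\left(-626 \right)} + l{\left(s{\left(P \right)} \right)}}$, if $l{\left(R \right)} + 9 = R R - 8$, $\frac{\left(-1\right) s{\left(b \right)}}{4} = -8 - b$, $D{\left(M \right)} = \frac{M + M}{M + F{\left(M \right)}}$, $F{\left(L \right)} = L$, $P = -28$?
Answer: $\frac{1}{6384} \approx 0.00015664$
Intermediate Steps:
$D{\left(M \right)} = 1$ ($D{\left(M \right)} = \frac{M + M}{M + M} = \frac{2 M}{2 M} = 2 M \frac{1}{2 M} = 1$)
$s{\left(b \right)} = 32 + 4 b$ ($s{\left(b \right)} = - 4 \left(-8 - b\right) = 32 + 4 b$)
$l{\left(R \right)} = -17 + R^{2}$ ($l{\left(R \right)} = -9 + \left(R R - 8\right) = -9 + \left(R^{2} - 8\right) = -9 + \left(-8 + R^{2}\right) = -17 + R^{2}$)
$\frac{1}{D{\left(-626 \right)} + l{\left(s{\left(P \right)} \right)}} = \frac{1}{1 - \left(17 - \left(32 + 4 \left(-28\right)\right)^{2}\right)} = \frac{1}{1 - \left(17 - \left(32 - 112\right)^{2}\right)} = \frac{1}{1 - \left(17 - \left(-80\right)^{2}\right)} = \frac{1}{1 + \left(-17 + 6400\right)} = \frac{1}{1 + 6383} = \frac{1}{6384}$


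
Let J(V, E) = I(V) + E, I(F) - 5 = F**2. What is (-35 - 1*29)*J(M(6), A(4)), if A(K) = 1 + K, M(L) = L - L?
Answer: -640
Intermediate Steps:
I(F) = 5 + F**2
M(L) = 0
J(V, E) = 5 + E + V**2 (J(V, E) = (5 + V**2) + E = 5 + E + V**2)
(-35 - 1*29)*J(M(6), A(4)) = (-35 - 1*29)*(5 + (1 + 4) + 0**2) = (-35 - 29)*(5 + 5 + 0) = -64*10 = -640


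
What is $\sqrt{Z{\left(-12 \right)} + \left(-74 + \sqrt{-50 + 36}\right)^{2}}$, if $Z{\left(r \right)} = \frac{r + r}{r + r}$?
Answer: $\sqrt{5463 - 148 i \sqrt{14}} \approx 74.007 - 3.7413 i$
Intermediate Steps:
$Z{\left(r \right)} = 1$ ($Z{\left(r \right)} = \frac{2 r}{2 r} = 2 r \frac{1}{2 r} = 1$)
$\sqrt{Z{\left(-12 \right)} + \left(-74 + \sqrt{-50 + 36}\right)^{2}} = \sqrt{1 + \left(-74 + \sqrt{-50 + 36}\right)^{2}} = \sqrt{1 + \left(-74 + \sqrt{-14}\right)^{2}} = \sqrt{1 + \left(-74 + i \sqrt{14}\right)^{2}}$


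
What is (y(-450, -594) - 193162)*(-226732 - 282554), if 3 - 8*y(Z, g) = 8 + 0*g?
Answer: 393500082543/4 ≈ 9.8375e+10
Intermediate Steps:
y(Z, g) = -5/8 (y(Z, g) = 3/8 - (8 + 0*g)/8 = 3/8 - (8 + 0)/8 = 3/8 - 1/8*8 = 3/8 - 1 = -5/8)
(y(-450, -594) - 193162)*(-226732 - 282554) = (-5/8 - 193162)*(-226732 - 282554) = -1545301/8*(-509286) = 393500082543/4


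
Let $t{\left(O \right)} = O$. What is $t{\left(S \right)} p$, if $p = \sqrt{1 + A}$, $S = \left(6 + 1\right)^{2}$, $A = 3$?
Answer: $98$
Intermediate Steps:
$S = 49$ ($S = 7^{2} = 49$)
$p = 2$ ($p = \sqrt{1 + 3} = \sqrt{4} = 2$)
$t{\left(S \right)} p = 49 \cdot 2 = 98$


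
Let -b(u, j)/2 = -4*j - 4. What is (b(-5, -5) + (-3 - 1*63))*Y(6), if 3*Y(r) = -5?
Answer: 490/3 ≈ 163.33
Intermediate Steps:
b(u, j) = 8 + 8*j (b(u, j) = -2*(-4*j - 4) = -2*(-4 - 4*j) = 8 + 8*j)
Y(r) = -5/3 (Y(r) = (⅓)*(-5) = -5/3)
(b(-5, -5) + (-3 - 1*63))*Y(6) = ((8 + 8*(-5)) + (-3 - 1*63))*(-5/3) = ((8 - 40) + (-3 - 63))*(-5/3) = (-32 - 66)*(-5/3) = -98*(-5/3) = 490/3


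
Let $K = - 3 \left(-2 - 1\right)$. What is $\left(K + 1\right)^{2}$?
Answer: $100$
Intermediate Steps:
$K = 9$ ($K = \left(-3\right) \left(-3\right) = 9$)
$\left(K + 1\right)^{2} = \left(9 + 1\right)^{2} = 10^{2} = 100$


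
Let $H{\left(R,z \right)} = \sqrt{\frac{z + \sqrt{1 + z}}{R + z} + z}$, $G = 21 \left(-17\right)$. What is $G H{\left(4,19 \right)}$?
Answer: $- \frac{357 \sqrt{10488 + 46 \sqrt{5}}}{23} \approx -1597.4$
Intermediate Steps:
$G = -357$
$H{\left(R,z \right)} = \sqrt{z + \frac{z + \sqrt{1 + z}}{R + z}}$ ($H{\left(R,z \right)} = \sqrt{\frac{z + \sqrt{1 + z}}{R + z} + z} = \sqrt{z + \frac{z + \sqrt{1 + z}}{R + z}}$)
$G H{\left(4,19 \right)} = - 357 \sqrt{\frac{19 + \sqrt{1 + 19} + 19 \left(4 + 19\right)}{4 + 19}} = - 357 \sqrt{\frac{19 + \sqrt{20} + 19 \cdot 23}{23}} = - 357 \sqrt{\frac{19 + 2 \sqrt{5} + 437}{23}} = - 357 \sqrt{\frac{456 + 2 \sqrt{5}}{23}} = - 357 \sqrt{\frac{456}{23} + \frac{2 \sqrt{5}}{23}}$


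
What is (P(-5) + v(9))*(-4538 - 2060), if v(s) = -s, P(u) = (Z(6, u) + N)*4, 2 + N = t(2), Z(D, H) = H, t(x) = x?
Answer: 191342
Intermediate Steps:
N = 0 (N = -2 + 2 = 0)
P(u) = 4*u (P(u) = (u + 0)*4 = u*4 = 4*u)
(P(-5) + v(9))*(-4538 - 2060) = (4*(-5) - 1*9)*(-4538 - 2060) = (-20 - 9)*(-6598) = -29*(-6598) = 191342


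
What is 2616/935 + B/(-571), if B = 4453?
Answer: -2669819/533885 ≈ -5.0007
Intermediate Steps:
2616/935 + B/(-571) = 2616/935 + 4453/(-571) = 2616*(1/935) + 4453*(-1/571) = 2616/935 - 4453/571 = -2669819/533885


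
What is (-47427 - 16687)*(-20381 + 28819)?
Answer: -540993932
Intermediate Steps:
(-47427 - 16687)*(-20381 + 28819) = -64114*8438 = -540993932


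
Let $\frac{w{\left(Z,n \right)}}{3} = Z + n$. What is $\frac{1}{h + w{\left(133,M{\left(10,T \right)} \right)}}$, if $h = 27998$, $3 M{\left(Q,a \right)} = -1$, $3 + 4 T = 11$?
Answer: $\frac{1}{28396} \approx 3.5216 \cdot 10^{-5}$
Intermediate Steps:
$T = 2$ ($T = - \frac{3}{4} + \frac{1}{4} \cdot 11 = - \frac{3}{4} + \frac{11}{4} = 2$)
$M{\left(Q,a \right)} = - \frac{1}{3}$ ($M{\left(Q,a \right)} = \frac{1}{3} \left(-1\right) = - \frac{1}{3}$)
$w{\left(Z,n \right)} = 3 Z + 3 n$ ($w{\left(Z,n \right)} = 3 \left(Z + n\right) = 3 Z + 3 n$)
$\frac{1}{h + w{\left(133,M{\left(10,T \right)} \right)}} = \frac{1}{27998 + \left(3 \cdot 133 + 3 \left(- \frac{1}{3}\right)\right)} = \frac{1}{27998 + \left(399 - 1\right)} = \frac{1}{27998 + 398} = \frac{1}{28396}$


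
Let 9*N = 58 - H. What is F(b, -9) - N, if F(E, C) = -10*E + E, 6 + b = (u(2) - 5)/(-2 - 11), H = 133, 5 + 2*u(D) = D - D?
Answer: 4457/78 ≈ 57.141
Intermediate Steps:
u(D) = -5/2 (u(D) = -5/2 + (D - D)/2 = -5/2 + (1/2)*0 = -5/2 + 0 = -5/2)
N = -25/3 (N = (58 - 1*133)/9 = (58 - 133)/9 = (1/9)*(-75) = -25/3 ≈ -8.3333)
b = -141/26 (b = -6 + (-5/2 - 5)/(-2 - 11) = -6 - 15/2/(-13) = -6 - 15/2*(-1/13) = -6 + 15/26 = -141/26 ≈ -5.4231)
F(E, C) = -9*E
F(b, -9) - N = -9*(-141/26) - 1*(-25/3) = 1269/26 + 25/3 = 4457/78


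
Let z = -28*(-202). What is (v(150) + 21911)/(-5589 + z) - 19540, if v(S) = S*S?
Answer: -1264769/67 ≈ -18877.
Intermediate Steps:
v(S) = S²
z = 5656
(v(150) + 21911)/(-5589 + z) - 19540 = (150² + 21911)/(-5589 + 5656) - 19540 = (22500 + 21911)/67 - 19540 = 44411*(1/67) - 19540 = 44411/67 - 19540 = -1264769/67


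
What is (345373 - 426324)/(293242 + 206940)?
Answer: -80951/500182 ≈ -0.16184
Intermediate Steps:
(345373 - 426324)/(293242 + 206940) = -80951/500182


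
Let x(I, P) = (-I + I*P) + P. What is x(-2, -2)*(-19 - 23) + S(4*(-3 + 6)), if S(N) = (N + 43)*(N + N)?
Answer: 1152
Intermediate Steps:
x(I, P) = P - I + I*P
S(N) = 2*N*(43 + N) (S(N) = (43 + N)*(2*N) = 2*N*(43 + N))
x(-2, -2)*(-19 - 23) + S(4*(-3 + 6)) = (-2 - 1*(-2) - 2*(-2))*(-19 - 23) + 2*(4*(-3 + 6))*(43 + 4*(-3 + 6)) = (-2 + 2 + 4)*(-42) + 2*(4*3)*(43 + 4*3) = 4*(-42) + 2*12*(43 + 12) = -168 + 2*12*55 = -168 + 1320 = 1152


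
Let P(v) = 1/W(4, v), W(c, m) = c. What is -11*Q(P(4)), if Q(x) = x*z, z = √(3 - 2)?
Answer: -11/4 ≈ -2.7500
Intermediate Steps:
z = 1 (z = √1 = 1)
P(v) = ¼ (P(v) = 1/4 = ¼)
Q(x) = x (Q(x) = x*1 = x)
-11*Q(P(4)) = -11*¼ = -11/4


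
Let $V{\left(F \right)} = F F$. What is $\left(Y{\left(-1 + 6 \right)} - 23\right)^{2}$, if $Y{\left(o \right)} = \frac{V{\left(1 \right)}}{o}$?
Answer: $\frac{12996}{25} \approx 519.84$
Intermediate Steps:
$V{\left(F \right)} = F^{2}$
$Y{\left(o \right)} = \frac{1}{o}$ ($Y{\left(o \right)} = \frac{1^{2}}{o} = 1 \frac{1}{o} = \frac{1}{o}$)
$\left(Y{\left(-1 + 6 \right)} - 23\right)^{2} = \left(\frac{1}{-1 + 6} - 23\right)^{2} = \left(\frac{1}{5} - 23\right)^{2} = \left(- \frac{114}{5}\right)^{2} = \frac{12996}{25}$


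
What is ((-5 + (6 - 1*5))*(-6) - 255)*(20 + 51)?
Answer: -16401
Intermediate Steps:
((-5 + (6 - 1*5))*(-6) - 255)*(20 + 51) = ((-5 + (6 - 5))*(-6) - 255)*71 = ((-5 + 1)*(-6) - 255)*71 = (-4*(-6) - 255)*71 = (24 - 255)*71 = -231*71 = -16401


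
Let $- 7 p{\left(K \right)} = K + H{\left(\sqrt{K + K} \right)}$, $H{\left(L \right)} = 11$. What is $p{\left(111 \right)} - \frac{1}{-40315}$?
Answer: $- \frac{4918423}{282205} \approx -17.429$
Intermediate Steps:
$p{\left(K \right)} = - \frac{11}{7} - \frac{K}{7}$ ($p{\left(K \right)} = - \frac{K + 11}{7} = - \frac{11 + K}{7} = - \frac{11}{7} - \frac{K}{7}$)
$p{\left(111 \right)} - \frac{1}{-40315} = \left(- \frac{11}{7} - \frac{111}{7}\right) - \frac{1}{-40315} = \left(- \frac{11}{7} - \frac{111}{7}\right) - - \frac{1}{40315} = - \frac{122}{7} + \frac{1}{40315} = - \frac{4918423}{282205}$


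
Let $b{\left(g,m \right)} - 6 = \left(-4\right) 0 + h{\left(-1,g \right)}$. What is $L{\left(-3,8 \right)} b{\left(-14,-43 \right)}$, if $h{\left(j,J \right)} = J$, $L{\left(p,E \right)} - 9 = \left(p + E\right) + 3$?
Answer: $-136$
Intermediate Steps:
$L{\left(p,E \right)} = 12 + E + p$ ($L{\left(p,E \right)} = 9 + \left(\left(p + E\right) + 3\right) = 9 + \left(\left(E + p\right) + 3\right) = 9 + \left(3 + E + p\right) = 12 + E + p$)
$b{\left(g,m \right)} = 6 + g$ ($b{\left(g,m \right)} = 6 + \left(\left(-4\right) 0 + g\right) = 6 + \left(0 + g\right) = 6 + g$)
$L{\left(-3,8 \right)} b{\left(-14,-43 \right)} = \left(12 + 8 - 3\right) \left(6 - 14\right) = 17 \left(-8\right) = -136$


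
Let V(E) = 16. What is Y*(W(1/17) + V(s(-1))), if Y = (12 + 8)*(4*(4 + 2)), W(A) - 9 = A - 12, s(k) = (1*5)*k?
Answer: 106560/17 ≈ 6268.2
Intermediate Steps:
s(k) = 5*k
W(A) = -3 + A (W(A) = 9 + (A - 12) = 9 + (-12 + A) = -3 + A)
Y = 480 (Y = 20*(4*6) = 20*24 = 480)
Y*(W(1/17) + V(s(-1))) = 480*((-3 + 1/17) + 16) = 480*(-50/17 + 16) = 480*(222/17) = 106560/17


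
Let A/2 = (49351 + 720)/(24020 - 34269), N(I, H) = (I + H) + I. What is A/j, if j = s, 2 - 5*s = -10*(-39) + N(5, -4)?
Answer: 250355/2019053 ≈ 0.12400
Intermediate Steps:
N(I, H) = H + 2*I (N(I, H) = (H + I) + I = H + 2*I)
s = -394/5 (s = ⅖ - (-10*(-39) + (-4 + 2*5))/5 = ⅖ - (390 + (-4 + 10))/5 = ⅖ - (390 + 6)/5 = ⅖ - ⅕*396 = ⅖ - 396/5 = -394/5 ≈ -78.800)
A = -100142/10249 (A = 2*((49351 + 720)/(24020 - 34269)) = 2*(50071/(-10249)) = 2*(50071*(-1/10249)) = 2*(-50071/10249) = -100142/10249 ≈ -9.7709)
j = -394/5 ≈ -78.800
A/j = -100142/(10249*(-394/5)) = -100142/10249*(-5/394) = 250355/2019053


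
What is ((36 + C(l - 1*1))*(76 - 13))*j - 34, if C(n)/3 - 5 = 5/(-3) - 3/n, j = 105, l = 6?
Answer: 292349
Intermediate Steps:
C(n) = 10 - 9/n (C(n) = 15 + 3*(5/(-3) - 3/n) = 15 + 3*(5*(-⅓) - 3/n) = 15 + 3*(-5/3 - 3/n) = 15 + (-5 - 9/n) = 10 - 9/n)
((36 + C(l - 1*1))*(76 - 13))*j - 34 = ((36 + (10 - 9/(6 - 1*1)))*(76 - 13))*105 - 34 = ((36 + (10 - 9/(6 - 1)))*63)*105 - 34 = ((36 + (10 - 9/5))*63)*105 - 34 = ((36 + 41/5)*63)*105 - 34 = ((221/5)*63)*105 - 34 = (13923/5)*105 - 34 = 292383 - 34 = 292349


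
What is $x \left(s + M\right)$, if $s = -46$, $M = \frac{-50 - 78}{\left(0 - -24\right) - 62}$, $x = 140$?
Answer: $- \frac{113400}{19} \approx -5968.4$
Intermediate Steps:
$M = \frac{64}{19}$ ($M = - \frac{128}{\left(0 + 24\right) - 62} = - \frac{128}{24 - 62} = - \frac{128}{-38} = \left(-128\right) \left(- \frac{1}{38}\right) = \frac{64}{19} \approx 3.3684$)
$x \left(s + M\right) = 140 \left(-46 + \frac{64}{19}\right) = 140 \left(- \frac{810}{19}\right) = - \frac{113400}{19}$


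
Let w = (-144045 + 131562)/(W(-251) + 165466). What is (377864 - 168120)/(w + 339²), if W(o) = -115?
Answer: 2890115012/1583524149 ≈ 1.8251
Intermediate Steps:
w = -4161/55117 (w = (-144045 + 131562)/(-115 + 165466) = -12483/165351 = -12483*1/165351 = -4161/55117 ≈ -0.075494)
(377864 - 168120)/(w + 339²) = (377864 - 168120)/(-4161/55117 + 339²) = 209744/(-4161/55117 + 114921) = 209744/(6334096596/55117) = 209744*(55117/6334096596) = 2890115012/1583524149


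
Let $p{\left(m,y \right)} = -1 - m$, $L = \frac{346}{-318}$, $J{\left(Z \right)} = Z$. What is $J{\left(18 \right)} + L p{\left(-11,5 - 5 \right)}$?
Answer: $\frac{1132}{159} \approx 7.1195$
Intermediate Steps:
$L = - \frac{173}{159}$ ($L = 346 \left(- \frac{1}{318}\right) = - \frac{173}{159} \approx -1.0881$)
$J{\left(18 \right)} + L p{\left(-11,5 - 5 \right)} = 18 - \frac{173 \left(-1 - -11\right)}{159} = 18 - \frac{173 \left(-1 + 11\right)}{159} = 18 - \frac{1730}{159} = \frac{1132}{159}$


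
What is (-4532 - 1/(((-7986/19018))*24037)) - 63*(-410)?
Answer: 2044176533327/95979741 ≈ 21298.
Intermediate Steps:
(-4532 - 1/(((-7986/19018))*24037)) - 63*(-410) = (-4532 - 1/(((-7986*1/19018))*24037)) - 1*(-25830) = (-4532 - 1/((-3993/9509)*24037)) + 25830 = (-4532 - (-9509)/(3993*24037)) + 25830 = (-4532 - 1*(-9509/95979741)) + 25830 = (-4532 + 9509/95979741) + 25830 = -434980176703/95979741 + 25830 = 2044176533327/95979741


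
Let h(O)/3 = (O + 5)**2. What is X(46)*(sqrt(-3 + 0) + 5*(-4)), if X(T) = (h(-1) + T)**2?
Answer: -176720 + 8836*I*sqrt(3) ≈ -1.7672e+5 + 15304.0*I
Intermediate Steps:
h(O) = 3*(5 + O)**2 (h(O) = 3*(O + 5)**2 = 3*(5 + O)**2)
X(T) = (48 + T)**2 (X(T) = (3*(5 - 1)**2 + T)**2 = (3*4**2 + T)**2 = (3*16 + T)**2 = (48 + T)**2)
X(46)*(sqrt(-3 + 0) + 5*(-4)) = (48 + 46)**2*(sqrt(-3 + 0) + 5*(-4)) = 94**2*(sqrt(-3) - 20) = 8836*(I*sqrt(3) - 20) = 8836*(-20 + I*sqrt(3)) = -176720 + 8836*I*sqrt(3)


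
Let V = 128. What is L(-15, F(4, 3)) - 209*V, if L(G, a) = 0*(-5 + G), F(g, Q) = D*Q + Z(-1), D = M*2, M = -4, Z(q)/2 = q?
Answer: -26752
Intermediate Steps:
Z(q) = 2*q
D = -8 (D = -4*2 = -8)
F(g, Q) = -2 - 8*Q (F(g, Q) = -8*Q + 2*(-1) = -8*Q - 2 = -2 - 8*Q)
L(G, a) = 0
L(-15, F(4, 3)) - 209*V = 0 - 209*128 = 0 - 26752 = -26752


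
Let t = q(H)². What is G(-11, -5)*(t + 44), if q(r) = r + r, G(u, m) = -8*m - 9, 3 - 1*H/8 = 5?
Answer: 33108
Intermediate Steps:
H = -16 (H = 24 - 8*5 = 24 - 40 = -16)
G(u, m) = -9 - 8*m
q(r) = 2*r
t = 1024 (t = (2*(-16))² = (-32)² = 1024)
G(-11, -5)*(t + 44) = (-9 - 8*(-5))*(1024 + 44) = (-9 + 40)*1068 = 31*1068 = 33108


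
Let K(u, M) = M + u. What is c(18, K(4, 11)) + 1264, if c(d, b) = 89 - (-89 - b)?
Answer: 1457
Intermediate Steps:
c(d, b) = 178 + b (c(d, b) = 89 + (89 + b) = 178 + b)
c(18, K(4, 11)) + 1264 = (178 + (11 + 4)) + 1264 = (178 + 15) + 1264 = 193 + 1264 = 1457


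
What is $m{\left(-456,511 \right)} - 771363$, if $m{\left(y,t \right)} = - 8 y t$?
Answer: $1092765$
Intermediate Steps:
$m{\left(y,t \right)} = - 8 t y$
$m{\left(-456,511 \right)} - 771363 = \left(-8\right) 511 \left(-456\right) - 771363 = 1864128 - 771363 = 1092765$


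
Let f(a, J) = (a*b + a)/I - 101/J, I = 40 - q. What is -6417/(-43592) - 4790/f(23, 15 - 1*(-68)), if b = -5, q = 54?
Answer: -121296136793/135614712 ≈ -894.42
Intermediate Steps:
I = -14 (I = 40 - 1*54 = 40 - 54 = -14)
f(a, J) = -101/J + 2*a/7 (f(a, J) = (a*(-5) + a)/(-14) - 101/J = (-5*a + a)*(-1/14) - 101/J = -4*a*(-1/14) - 101/J = 2*a/7 - 101/J = -101/J + 2*a/7)
-6417/(-43592) - 4790/f(23, 15 - 1*(-68)) = -6417/(-43592) - 4790/(-101/(15 - 1*(-68)) + (2/7)*23) = -6417*(-1/43592) - 4790/(-101/(15 + 68) + 46/7) = 6417/43592 - 4790/(-101/83 + 46/7) = 6417/43592 - 4790/3111/581 = 6417/43592 - 4790*581/3111 = 6417/43592 - 2782990/3111 = -121296136793/135614712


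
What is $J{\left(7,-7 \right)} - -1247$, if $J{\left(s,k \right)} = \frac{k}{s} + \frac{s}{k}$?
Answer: $1245$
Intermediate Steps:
$J{\left(7,-7 \right)} - -1247 = \left(- \frac{7}{7} + \frac{7}{-7}\right) - -1247 = \left(\left(-7\right) \frac{1}{7} + 7 \left(- \frac{1}{7}\right)\right) + 1247 = \left(-1 - 1\right) + 1247 = -2 + 1247 = 1245$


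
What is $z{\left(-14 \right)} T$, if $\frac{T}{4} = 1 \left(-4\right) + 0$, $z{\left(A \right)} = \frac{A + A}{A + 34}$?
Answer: $\frac{112}{5} \approx 22.4$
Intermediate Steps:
$z{\left(A \right)} = \frac{2 A}{34 + A}$
$T = -16$ ($T = 4 \left(1 \left(-4\right) + 0\right) = 4 \left(-4 + 0\right) = 4 \left(-4\right) = -16$)
$z{\left(-14 \right)} T = 2 \left(-14\right) \frac{1}{34 - 14} \left(-16\right) = 2 \left(-14\right) \frac{1}{20} \left(-16\right) = \left(- \frac{7}{5}\right) \left(-16\right) = \frac{112}{5}$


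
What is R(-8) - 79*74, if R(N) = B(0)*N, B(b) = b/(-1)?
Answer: -5846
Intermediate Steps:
B(b) = -b (B(b) = b*(-1) = -b)
R(N) = 0 (R(N) = (-1*0)*N = 0*N = 0)
R(-8) - 79*74 = 0 - 79*74 = 0 - 5846 = -5846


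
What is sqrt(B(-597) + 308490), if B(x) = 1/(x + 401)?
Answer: sqrt(60464039)/14 ≈ 555.42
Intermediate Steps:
B(x) = 1/(401 + x)
sqrt(B(-597) + 308490) = sqrt(1/(401 - 597) + 308490) = sqrt(1/(-196) + 308490) = sqrt(-1/196 + 308490) = sqrt(60464039/196) = sqrt(60464039)/14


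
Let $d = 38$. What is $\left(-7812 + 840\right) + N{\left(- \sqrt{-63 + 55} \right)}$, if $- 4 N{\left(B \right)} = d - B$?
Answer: $- \frac{13963}{2} - \frac{i \sqrt{2}}{2} \approx -6981.5 - 0.70711 i$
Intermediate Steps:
$N{\left(B \right)} = - \frac{19}{2} + \frac{B}{4}$ ($N{\left(B \right)} = - \frac{38 - B}{4} = - \frac{19}{2} + \frac{B}{4}$)
$\left(-7812 + 840\right) + N{\left(- \sqrt{-63 + 55} \right)} = \left(-7812 + 840\right) - \left(\frac{19}{2} - \frac{\left(-1\right) \sqrt{-63 + 55}}{4}\right) = -6972 - \left(\frac{19}{2} - \frac{\left(-1\right) \sqrt{-8}}{4}\right) = -6972 - \left(\frac{19}{2} - \frac{\left(-1\right) 2 i \sqrt{2}}{4}\right) = -6972 - \left(\frac{19}{2} - \frac{\left(-2\right) i \sqrt{2}}{4}\right) = -6972 - \left(\frac{19}{2} + \frac{i \sqrt{2}}{2}\right) = - \frac{13963}{2} - \frac{i \sqrt{2}}{2}$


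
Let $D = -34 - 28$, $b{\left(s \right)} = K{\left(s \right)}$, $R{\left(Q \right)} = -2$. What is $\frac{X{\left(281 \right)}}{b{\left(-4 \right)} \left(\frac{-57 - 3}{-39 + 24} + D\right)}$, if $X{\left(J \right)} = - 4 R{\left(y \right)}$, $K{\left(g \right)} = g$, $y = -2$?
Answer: $\frac{1}{29} \approx 0.034483$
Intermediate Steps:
$b{\left(s \right)} = s$
$X{\left(J \right)} = 8$ ($X{\left(J \right)} = \left(-4\right) \left(-2\right) = 8$)
$D = -62$ ($D = -34 - 28 = -62$)
$\frac{X{\left(281 \right)}}{b{\left(-4 \right)} \left(\frac{-57 - 3}{-39 + 24} + D\right)} = \frac{8}{\left(-4\right) \left(\frac{-57 - 3}{-39 + 24} - 62\right)} = \frac{8}{\left(-4\right) \left(- \frac{60}{-15} - 62\right)} = \frac{8}{\left(-4\right) \left(\left(-60\right) \left(- \frac{1}{15}\right) - 62\right)} = \frac{8}{\left(-4\right) \left(4 - 62\right)} = \frac{8}{\left(-4\right) \left(-58\right)} = \frac{8}{232} = 8 \cdot \frac{1}{232} = \frac{1}{29}$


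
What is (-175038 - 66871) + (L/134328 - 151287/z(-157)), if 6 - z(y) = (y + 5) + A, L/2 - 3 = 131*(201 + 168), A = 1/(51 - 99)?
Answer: -20620871297609/84906490 ≈ -2.4287e+5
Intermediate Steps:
A = -1/48 (A = 1/(-48) = -1/48 ≈ -0.020833)
L = 96684 (L = 6 + 2*(131*(201 + 168)) = 6 + 2*(131*369) = 6 + 2*48339 = 6 + 96678 = 96684)
z(y) = 49/48 - y (z(y) = 6 - ((y + 5) - 1/48) = 6 - ((5 + y) - 1/48) = 6 - (239/48 + y) = 6 + (-239/48 - y) = 49/48 - y)
(-175038 - 66871) + (L/134328 - 151287/z(-157)) = (-175038 - 66871) + (96684/134328 - 151287/(49/48 - 1*(-157))) = -241909 + (96684*(1/134328) - 151287/(49/48 + 157)) = -241909 + (8057/11194 - 151287/7585/48) = -241909 + (8057/11194 - 151287*48/7585) = -241909 + (8057/11194 - 7261776/7585) = -241909 - 81227208199/84906490 = -20620871297609/84906490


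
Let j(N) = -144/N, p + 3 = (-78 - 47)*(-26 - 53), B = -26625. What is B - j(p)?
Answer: -16427616/617 ≈ -26625.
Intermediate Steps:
p = 9872 (p = -3 + (-78 - 47)*(-26 - 53) = -3 - 125*(-79) = -3 + 9875 = 9872)
B - j(p) = -26625 - (-144)/9872 = -26625 - 1*(-9/617) = -26625 + 9/617 = -16427616/617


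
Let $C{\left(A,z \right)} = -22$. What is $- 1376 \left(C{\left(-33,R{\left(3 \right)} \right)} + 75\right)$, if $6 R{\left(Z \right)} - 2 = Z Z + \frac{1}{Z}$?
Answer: $-72928$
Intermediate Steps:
$R{\left(Z \right)} = \frac{1}{3} + \frac{1}{6 Z} + \frac{Z^{2}}{6}$ ($R{\left(Z \right)} = \frac{1}{3} + \frac{Z Z + \frac{1}{Z}}{6} = \frac{1}{3} + \frac{Z^{2} + \frac{1}{Z}}{6} = \frac{1}{3} + \frac{\frac{1}{Z} + Z^{2}}{6} = \frac{1}{3} + \left(\frac{1}{6 Z} + \frac{Z^{2}}{6}\right) = \frac{1}{3} + \frac{1}{6 Z} + \frac{Z^{2}}{6}$)
$- 1376 \left(C{\left(-33,R{\left(3 \right)} \right)} + 75\right) = - 1376 \left(-22 + 75\right) = \left(-1376\right) 53 = -72928$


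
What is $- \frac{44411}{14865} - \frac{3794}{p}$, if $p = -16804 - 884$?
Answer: $- \frac{121523993}{43822020} \approx -2.7731$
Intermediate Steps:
$p = -17688$
$- \frac{44411}{14865} - \frac{3794}{p} = - \frac{44411}{14865} - \frac{3794}{-17688} = \left(-44411\right) \frac{1}{14865} - - \frac{1897}{8844} = - \frac{44411}{14865} + \frac{1897}{8844} = - \frac{121523993}{43822020}$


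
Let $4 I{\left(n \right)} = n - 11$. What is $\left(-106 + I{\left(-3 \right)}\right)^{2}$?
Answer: $\frac{47961}{4} \approx 11990.0$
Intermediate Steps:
$I{\left(n \right)} = - \frac{11}{4} + \frac{n}{4}$ ($I{\left(n \right)} = \frac{n - 11}{4} = \frac{-11 + n}{4} = - \frac{11}{4} + \frac{n}{4}$)
$\left(-106 + I{\left(-3 \right)}\right)^{2} = \left(-106 + \left(- \frac{11}{4} + \frac{1}{4} \left(-3\right)\right)\right)^{2} = \left(-106 - \frac{7}{2}\right)^{2} = \left(- \frac{219}{2}\right)^{2} = \frac{47961}{4}$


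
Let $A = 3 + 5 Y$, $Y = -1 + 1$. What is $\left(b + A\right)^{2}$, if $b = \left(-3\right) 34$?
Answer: $9801$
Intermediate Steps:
$Y = 0$
$A = 3$ ($A = 3 + 5 \cdot 0 = 3 + 0 = 3$)
$b = -102$
$\left(b + A\right)^{2} = \left(-102 + 3\right)^{2} = \left(-99\right)^{2} = 9801$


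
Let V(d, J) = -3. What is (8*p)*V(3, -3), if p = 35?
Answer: -840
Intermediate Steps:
(8*p)*V(3, -3) = (8*35)*(-3) = 280*(-3) = -840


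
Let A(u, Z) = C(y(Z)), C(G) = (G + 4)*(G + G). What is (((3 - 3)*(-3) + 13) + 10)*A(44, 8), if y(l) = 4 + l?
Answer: 8832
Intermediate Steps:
C(G) = 2*G*(4 + G) (C(G) = (4 + G)*(2*G) = 2*G*(4 + G))
A(u, Z) = 2*(4 + Z)*(8 + Z) (A(u, Z) = 2*(4 + Z)*(4 + (4 + Z)) = 2*(4 + Z)*(8 + Z))
(((3 - 3)*(-3) + 13) + 10)*A(44, 8) = (((3 - 3)*(-3) + 13) + 10)*(2*(4 + 8)*(8 + 8)) = ((0*(-3) + 13) + 10)*(2*12*16) = ((0 + 13) + 10)*384 = (13 + 10)*384 = 23*384 = 8832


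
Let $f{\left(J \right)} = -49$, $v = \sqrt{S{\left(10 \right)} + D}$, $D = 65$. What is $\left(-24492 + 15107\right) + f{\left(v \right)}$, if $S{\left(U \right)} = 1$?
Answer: $-9434$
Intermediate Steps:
$v = \sqrt{66}$ ($v = \sqrt{1 + 65} = \sqrt{66} \approx 8.124$)
$\left(-24492 + 15107\right) + f{\left(v \right)} = \left(-24492 + 15107\right) - 49 = -9385 - 49 = -9434$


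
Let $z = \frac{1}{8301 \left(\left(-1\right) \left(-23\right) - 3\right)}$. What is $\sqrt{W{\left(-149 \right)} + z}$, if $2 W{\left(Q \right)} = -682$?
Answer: $\frac{i \sqrt{2349715052595}}{83010} \approx 18.466 i$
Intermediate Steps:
$W{\left(Q \right)} = -341$ ($W{\left(Q \right)} = \frac{1}{2} \left(-682\right) = -341$)
$z = \frac{1}{166020}$ ($z = \frac{1}{8301 \left(23 - 3\right)} = \frac{1}{8301 \cdot 20} = \frac{1}{166020} \approx 6.0234 \cdot 10^{-6}$)
$\sqrt{W{\left(-149 \right)} + z} = \sqrt{-341 + \frac{1}{166020}} = \sqrt{- \frac{56612819}{166020}} = \frac{i \sqrt{2349715052595}}{83010}$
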